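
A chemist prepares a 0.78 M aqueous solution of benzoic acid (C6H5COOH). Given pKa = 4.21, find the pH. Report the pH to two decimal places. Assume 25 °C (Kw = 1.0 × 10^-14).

pH = 2.16

C6H5COOH ⇌ C6H5COO- + H+
Ka = 10^(−4.21) = 6.17 × 10^-5
From the ICE table, Ka = [H+]²/(0.78 − [H+]) = 6.17 × 10^-5.
Since Ka ≪ C₀, [H+] ≈ √(Ka·C₀) = 6.94 × 10^-3 M.
Check: 0.89% ionized — well under 5%, approximation valid.
pH = −log(6.94 × 10^-3) = 2.16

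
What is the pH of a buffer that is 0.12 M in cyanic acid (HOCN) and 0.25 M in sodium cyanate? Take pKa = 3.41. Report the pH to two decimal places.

pH = 3.73

pH = pKa + log([A⁻]/[HA]) = 3.41 + log(0.25/0.12)
pH = 3.41 + (+0.319) = 3.73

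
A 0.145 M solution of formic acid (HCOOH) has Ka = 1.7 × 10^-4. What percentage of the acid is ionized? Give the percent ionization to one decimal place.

HCOOH ⇌ HCOO- + H+; let x = [H+] at equilibrium.
x ≈ √(Ka·C₀) = √(1.7 × 10^-4 × 0.145) = 4.96 × 10^-3 M
% ionization = x/C₀ × 100% = 4.96 × 10^-3/0.145 × 100% = 3.4%

3.4%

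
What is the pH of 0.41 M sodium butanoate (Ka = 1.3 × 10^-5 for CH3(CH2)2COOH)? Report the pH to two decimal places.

CH3(CH2)2COO- is the conjugate base of the weak acid CH3(CH2)2COOH.
Kb = Kw/Ka = 1.0×10^-14 / 1.3 × 10^-5 = 7.69 × 10^-10
Kb = x²/(0.41 − x) = 7.69 × 10^-10
Neglecting x in the denominator: x = √(7.69 × 10^-10 × 0.41) = 1.78 × 10^-5 M
pOH = −log(1.78 × 10^-5) = 4.75; pH = 14.00 − 4.75 = 9.25

pH = 9.25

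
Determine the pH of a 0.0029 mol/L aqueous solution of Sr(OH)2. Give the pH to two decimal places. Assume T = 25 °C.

pH = 11.76

Sr(OH)2 is a strong base (each formula unit releases 2 OH-); [OH-] = 0.0058 M.
pOH = -log(0.0058) = 2.24
pH = 14.00 - 2.24 = 11.76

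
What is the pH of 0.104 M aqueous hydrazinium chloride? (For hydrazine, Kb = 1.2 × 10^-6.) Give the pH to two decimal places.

N2H5+ is the conjugate acid of the weak base N2H4.
Ka = Kw/Kb = 1.0×10^-14 / 1.2 × 10^-6 = 8.33 × 10^-9
Ka = [H+]²/(0.104 − [H+]) = 8.33 × 10^-9
Since Ka ≪ C₀, [H+] ≈ √(Ka·C₀) = 2.94 × 10^-5 M.
pH = −log[H+] = −log(2.94 × 10^-5) = 4.53

pH = 4.53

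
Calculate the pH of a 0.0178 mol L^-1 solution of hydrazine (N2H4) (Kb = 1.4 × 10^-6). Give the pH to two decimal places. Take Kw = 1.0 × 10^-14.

pH = 10.20

N2H4 + H2O ⇌ N2H5+ + OH-
Kb = x²/(0.0178 − x) = 1.4 × 10^-6
Assume x ≪ 0.0178: x ≈ √(1.4 × 10^-6 × 0.0178) = 1.58 × 10^-4 M
pOH = 3.80, so pH = 14.00 − pOH = 10.20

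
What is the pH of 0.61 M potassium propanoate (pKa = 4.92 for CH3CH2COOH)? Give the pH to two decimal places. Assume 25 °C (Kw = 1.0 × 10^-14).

CH3CH2COO- is the conjugate base of the weak acid CH3CH2COOH.
Ka = 10^(−4.92) = 1.20 × 10^-5
Kb = Kw/Ka = 1.0×10^-14 / 1.20 × 10^-5 = 8.33 × 10^-10
Kb = [OH-]²/(0.61 − [OH-]) = 8.33 × 10^-10
Neglecting [OH-] in the denominator: [OH-] = √(8.33 × 10^-10 × 0.61) = 2.25 × 10^-5 M
([OH-]/C₀ = 0.0037% < 5%, so the approximation holds.)
pOH = −log(2.25 × 10^-5) = 4.65; pH = 14.00 − 4.65 = 9.35

pH = 9.35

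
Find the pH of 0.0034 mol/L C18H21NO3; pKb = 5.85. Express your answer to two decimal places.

pH = 9.84

C18H21NO3 + H2O ⇌ C18H22NO3+ + OH-
Kb = 10^(−5.85) = 1.41 × 10^-6
Kb = x²/(0.0034 − x) = 1.41 × 10^-6
Assume x ≪ 0.0034: x ≈ √(1.41 × 10^-6 × 0.0034) = 6.92 × 10^-5 M
(x/C₀ = 2% < 5%, so the approximation holds.)
pOH = −log(6.92 × 10^-5) = 4.16; pH = 14.00 − 4.16 = 9.84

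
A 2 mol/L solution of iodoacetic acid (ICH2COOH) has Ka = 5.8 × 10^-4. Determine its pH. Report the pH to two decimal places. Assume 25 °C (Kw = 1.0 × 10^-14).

pH = 1.47

ICH2COOH ⇌ ICH2COO- + H+
Ka = [H+]²/(2 − [H+]) = 5.8 × 10^-4
Assume [H+] ≪ 2: [H+] ≈ √(5.8 × 10^-4 × 2) = 3.41 × 10^-2 M
pH = −log[H+] = −log(3.41 × 10^-2) = 1.47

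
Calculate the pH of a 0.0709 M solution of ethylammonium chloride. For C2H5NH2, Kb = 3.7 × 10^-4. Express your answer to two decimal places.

pH = 5.86

C2H5NH3+ is the conjugate acid of the weak base C2H5NH2.
Ka = Kw/Kb = 1.0×10^-14 / 3.7 × 10^-4 = 2.70 × 10^-11
From the ICE table, Ka = [H+]²/(0.0709 − [H+]) = 2.70 × 10^-11.
Assume [H+] ≪ 0.0709: [H+] ≈ √(2.70 × 10^-11 × 0.0709) = 1.38 × 10^-6 M
pH = −log(1.38 × 10^-6) = 5.86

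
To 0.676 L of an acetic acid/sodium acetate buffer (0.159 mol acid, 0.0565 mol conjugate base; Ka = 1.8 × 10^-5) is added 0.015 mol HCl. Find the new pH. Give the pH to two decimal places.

After neutralization: n(CH3COOH) = 0.174 mol, n(CH3COO-) = 0.0415 mol.
pKa = −log(1.8 × 10^-5) = 4.745
Henderson–Hasselbalch with mole ratio 0.0415/0.174: pH = 4.745 + (-0.623)

pH = 4.12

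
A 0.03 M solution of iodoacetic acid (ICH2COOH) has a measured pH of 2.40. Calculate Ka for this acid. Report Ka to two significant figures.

Ka = 6.1 × 10^-4

[H+] = 10^(-2.40) = 3.98 × 10^-3 M
At equilibrium [HA] = 0.03 − 3.98 × 10^-3 = 2.60 × 10^-2 M
Ka = [H+][A-]/[HA] = (3.98 × 10^-3)² / 2.60 × 10^-2 = 6.1 × 10^-4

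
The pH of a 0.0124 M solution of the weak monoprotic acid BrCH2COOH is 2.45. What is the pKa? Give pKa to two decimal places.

pKa = 2.85

[H+] = 10^(-2.45) = 3.55 × 10^-3 M
At equilibrium [HA] = 0.0124 − 3.55 × 10^-3 = 8.85 × 10^-3 M
Ka = [H+][A-]/[HA] = (3.55 × 10^-3)² / 8.85 × 10^-3 = 1.42 × 10^-3
pKa = -log(1.42 × 10^-3) = 2.85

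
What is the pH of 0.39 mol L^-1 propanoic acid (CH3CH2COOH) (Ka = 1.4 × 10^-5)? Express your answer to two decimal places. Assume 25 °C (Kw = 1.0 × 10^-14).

CH3CH2COOH ⇌ CH3CH2COO- + H+
From the ICE table, Ka = [H+]²/(0.39 − [H+]) = 1.4 × 10^-5.
Neglecting [H+] in the denominator: [H+] = √(1.4 × 10^-5 × 0.39) = 2.34 × 10^-3 M
pH = −log(2.34 × 10^-3) = 2.63

pH = 2.63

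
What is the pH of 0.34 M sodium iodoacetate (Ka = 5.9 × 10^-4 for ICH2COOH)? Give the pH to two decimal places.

pH = 8.38

ICH2COO- is the conjugate base of the weak acid ICH2COOH.
Kb = Kw/Ka = 1.0×10^-14 / 5.9 × 10^-4 = 1.69 × 10^-11
Kb = [OH-]²/(0.34 − [OH-]) = 1.69 × 10^-11
Since Kb ≪ C₀, [OH-] ≈ √(Kb·C₀) = 2.40 × 10^-6 M.
([OH-]/C₀ = 0.00071% < 5%, so the approximation holds.)
pOH = 5.62, so pH = 14.00 − pOH = 8.38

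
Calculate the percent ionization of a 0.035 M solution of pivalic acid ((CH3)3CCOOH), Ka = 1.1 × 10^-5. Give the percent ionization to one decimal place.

1.8%

(CH3)3CCOOH ⇌ (CH3)3CCOO- + H+; let x = [H+] at equilibrium.
x ≈ √(Ka·C₀) = √(1.1 × 10^-5 × 0.035) = 6.20 × 10^-4 M
% ionization = x/C₀ × 100% = 6.20 × 10^-4/0.035 × 100% = 1.8%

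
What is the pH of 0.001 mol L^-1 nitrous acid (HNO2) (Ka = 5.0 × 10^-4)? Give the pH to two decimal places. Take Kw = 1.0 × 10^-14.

HNO2 ⇌ NO2- + H+
Let x = [H+] at equilibrium. Ka = x²/(0.001 − x).
Here C₀/Ka ≈ 2, so the small-x approximation fails. Use the quadratic:
x = (−Ka + √(Ka² + 4·Ka·C₀))/2 = 5.00 × 10^-4 M
pH = −log(5.00 × 10^-4) = 3.30

pH = 3.30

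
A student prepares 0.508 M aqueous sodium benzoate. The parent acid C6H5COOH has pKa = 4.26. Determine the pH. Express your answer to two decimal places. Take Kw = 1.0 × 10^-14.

pH = 8.98

C6H5COO- is the conjugate base of the weak acid C6H5COOH.
Ka = 10^(−4.26) = 5.50 × 10^-5
Kb = Kw/Ka = 1.0×10^-14 / 5.50 × 10^-5 = 1.82 × 10^-10
From the ICE table, Kb = [OH-]²/(0.508 − [OH-]) = 1.82 × 10^-10.
Neglecting [OH-] in the denominator: [OH-] = √(1.82 × 10^-10 × 0.508) = 9.62 × 10^-6 M
([OH-]/C₀ = 0.0019% < 5%, so the approximation holds.)
pOH = −log(9.62 × 10^-6) = 5.02; pH = 14.00 − 5.02 = 8.98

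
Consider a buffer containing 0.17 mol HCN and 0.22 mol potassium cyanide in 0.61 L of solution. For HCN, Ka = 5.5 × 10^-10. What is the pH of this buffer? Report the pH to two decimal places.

pH = 9.37

pKa = −log(5.5 × 10^-10) = 9.260
Using pH = pKa + log([base]/[acid]) with [base]/[acid] = 0.22/0.17:
pH = 9.260 + (+0.112) = 9.37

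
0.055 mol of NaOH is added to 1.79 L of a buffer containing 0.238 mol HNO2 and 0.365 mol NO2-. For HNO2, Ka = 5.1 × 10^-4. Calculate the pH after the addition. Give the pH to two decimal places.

pH = 3.65

OH- converts HNO2 to NO2-: HNO2 → 0.183 mol, NO2- → 0.42 mol.
pKa = −log(5.1 × 10^-4) = 3.292
pH = pKa + log(n_NO2-/n_HNO2) = 3.292 + log(0.42/0.183) = 3.292 + (+0.361)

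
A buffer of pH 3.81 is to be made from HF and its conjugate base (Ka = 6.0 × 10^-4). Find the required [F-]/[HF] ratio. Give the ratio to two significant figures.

pKa = -log(6.0 × 10^-4) = 3.222
pH = pKa + log(r) ⇒ log(r) = 3.81 − 3.222 = +0.588
r = [F-]/[HF] = 10^(+0.588) = 3.87

ratio = 3.9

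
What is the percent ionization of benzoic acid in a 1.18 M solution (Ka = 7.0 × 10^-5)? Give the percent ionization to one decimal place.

0.8%

C6H5COOH ⇌ C6H5COO- + H+; let x = [H+] at equilibrium.
x ≈ √(Ka·C₀) = √(7.0 × 10^-5 × 1.18) = 9.09 × 10^-3 M
% ionization = x/C₀ × 100% = 9.09 × 10^-3/1.18 × 100% = 0.8%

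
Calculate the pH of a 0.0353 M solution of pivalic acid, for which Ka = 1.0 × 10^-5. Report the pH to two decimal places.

(CH3)3CCOOH ⇌ (CH3)3CCOO- + H+
Ka = [H+]²/(0.0353 − [H+]) = 1.0 × 10^-5
Since Ka ≪ C₀, [H+] ≈ √(Ka·C₀) = 5.94 × 10^-4 M.
pH = −log[H+] = −log(5.94 × 10^-4) = 3.23

pH = 3.23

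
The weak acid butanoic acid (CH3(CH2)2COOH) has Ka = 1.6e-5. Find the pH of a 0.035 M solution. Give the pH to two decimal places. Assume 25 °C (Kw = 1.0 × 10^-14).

pH = 3.13

CH3(CH2)2COOH ⇌ CH3(CH2)2COO- + H+
Let x = [H+] at equilibrium. Ka = x²/(0.035 − x).
Neglecting x in the denominator: x = √(1.6 × 10^-5 × 0.035) = 7.48 × 10^-4 M
Check: 2.1% ionized — well under 5%, approximation valid.
pH = −log(7.48 × 10^-4) = 3.13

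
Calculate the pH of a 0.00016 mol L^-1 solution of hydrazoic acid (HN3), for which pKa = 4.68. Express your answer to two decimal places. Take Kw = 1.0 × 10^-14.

HN3 ⇌ N3- + H+
Ka = 10^(−4.68) = 2.09 × 10^-5
Ka = [H+]²/(0.00016 − [H+]) = 2.09 × 10^-5
The 5% rule fails; solving [H+]² + Ka·[H+] − Ka·C₀ = 0 exactly:
[H+] = [−2.09e-05 + √(2.09e-05² + 1.34e-08)]/2 = 4.83 × 10^-5 M
pH = −log[H+] = −log(4.83 × 10^-5) = 4.32

pH = 4.32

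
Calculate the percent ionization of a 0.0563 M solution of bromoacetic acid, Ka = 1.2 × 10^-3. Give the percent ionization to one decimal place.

13.6%

BrCH2COOH ⇌ BrCH2COO- + H+; let x = [H+] at equilibrium.
Ka = x²/(C₀ − x); solving the quadratic gives x = 7.64 × 10^-3 M.
% ionization = x/C₀ × 100% = 7.64 × 10^-3/0.0563 × 100% = 13.6%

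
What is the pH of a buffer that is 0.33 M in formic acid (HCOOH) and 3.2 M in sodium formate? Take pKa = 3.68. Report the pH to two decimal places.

pH = pKa + log([A⁻]/[HA]) = 3.68 + log(3.2/0.33)
pH = 3.68 + (+0.987) = 4.67

pH = 4.67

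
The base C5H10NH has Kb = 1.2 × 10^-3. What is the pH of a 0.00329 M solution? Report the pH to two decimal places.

pH = 11.17

C5H10NH + H2O ⇌ C5H10NH2+ + OH-
From the ICE table, Kb = [OH-]²/(0.00329 − [OH-]) = 1.2 × 10^-3.
Here C₀/Kb ≈ 2.74, so the small-[OH-] approximation fails. Use the quadratic:
[OH-] = (−Kb + √(Kb² + 4·Kb·C₀))/2 = 1.48 × 10^-3 M
pOH = 2.83, so pH = 14.00 − pOH = 11.17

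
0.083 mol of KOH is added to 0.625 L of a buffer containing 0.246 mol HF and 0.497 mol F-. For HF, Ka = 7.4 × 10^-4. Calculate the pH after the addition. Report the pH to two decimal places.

After neutralization: n(HF) = 0.163 mol, n(F-) = 0.58 mol.
pKa = −log(7.4 × 10^-4) = 3.131
pH = pKa + log(n_F-/n_HF) = 3.131 + log(0.58/0.163) = 3.131 + (+0.551)

pH = 3.68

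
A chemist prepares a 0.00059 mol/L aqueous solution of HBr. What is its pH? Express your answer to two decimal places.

pH = 3.23

HBr is a strong acid and dissociates completely, so [H+] = 0.00059 M.
pH = -log(0.00059) = 3.23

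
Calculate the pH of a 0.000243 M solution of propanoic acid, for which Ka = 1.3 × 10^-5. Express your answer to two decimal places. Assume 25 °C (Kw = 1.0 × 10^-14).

CH3CH2COOH ⇌ CH3CH2COO- + H+
Ka = [H+]²/(0.000243 − [H+]) = 1.3 × 10^-5
Here C₀/Ka ≈ 18.7, so the small-[H+] approximation fails. Use the quadratic:
[H+] = (−Ka + √(Ka² + 4·Ka·C₀))/2 = 5.01 × 10^-5 M
pH = −log[H+] = −log(5.01 × 10^-5) = 4.30

pH = 4.30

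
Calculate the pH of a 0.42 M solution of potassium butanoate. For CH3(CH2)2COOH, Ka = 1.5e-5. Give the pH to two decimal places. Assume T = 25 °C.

CH3(CH2)2COO- is the conjugate base of the weak acid CH3(CH2)2COOH.
Kb = Kw/Ka = 1.0×10^-14 / 1.5 × 10^-5 = 6.67 × 10^-10
Let x = [OH-] at equilibrium. Kb = x²/(0.42 − x).
Assume x ≪ 0.42: x ≈ √(6.67 × 10^-10 × 0.42) = 1.67 × 10^-5 M
Check: 0.004% ionized — well under 5%, approximation valid.
pOH = 4.78, so pH = 14.00 − pOH = 9.22

pH = 9.22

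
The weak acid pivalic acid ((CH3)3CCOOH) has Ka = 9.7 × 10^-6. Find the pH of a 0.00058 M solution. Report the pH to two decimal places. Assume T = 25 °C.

pH = 4.15

(CH3)3CCOOH ⇌ (CH3)3CCOO- + H+
Ka = [H+]²/(0.00058 − [H+]) = 9.7 × 10^-6
Here C₀/Ka ≈ 59.8, so the small-[H+] approximation fails. Use the quadratic:
[H+] = [−9.7e-06 + √(9.7e-06² + 2.25e-08)]/2 = 7.03 × 10^-5 M
pH = −log(7.03 × 10^-5) = 4.15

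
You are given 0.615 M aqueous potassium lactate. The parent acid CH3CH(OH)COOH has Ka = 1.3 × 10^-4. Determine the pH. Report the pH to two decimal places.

CH3CH(OH)COO- is the conjugate base of the weak acid CH3CH(OH)COOH.
Kb = Kw/Ka = 1.0×10^-14 / 1.3 × 10^-4 = 7.69 × 10^-11
From the ICE table, Kb = [OH-]²/(0.615 − [OH-]) = 7.69 × 10^-11.
Neglecting [OH-] in the denominator: [OH-] = √(7.69 × 10^-11 × 0.615) = 6.88 × 10^-6 M
Check: 0.0011% ionized — well under 5%, approximation valid.
pOH = −log(6.88 × 10^-6) = 5.16; pH = 14.00 − 5.16 = 8.84

pH = 8.84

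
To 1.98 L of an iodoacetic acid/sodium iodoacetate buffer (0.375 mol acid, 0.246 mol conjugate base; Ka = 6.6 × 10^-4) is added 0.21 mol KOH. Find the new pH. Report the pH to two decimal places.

pH = 3.62

OH- converts ICH2COOH to ICH2COO-: ICH2COOH → 0.165 mol, ICH2COO- → 0.456 mol.
pKa = −log(6.6 × 10^-4) = 3.180
pH = pKa + log([A⁻]/[HA]) = 3.180 + log(0.456/0.165) = 3.180 +0.441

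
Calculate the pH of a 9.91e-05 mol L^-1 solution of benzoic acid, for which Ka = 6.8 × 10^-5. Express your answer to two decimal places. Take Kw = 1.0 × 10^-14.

pH = 4.26

C6H5COOH ⇌ C6H5COO- + H+
Let x = [H+] at equilibrium. Ka = x²/(9.91e-05 − x).
The 5% rule fails; solving x² + Ka·x − Ka·C₀ = 0 exactly:
x = (−Ka + √(Ka² + 4·Ka·C₀))/2 = 5.49 × 10^-5 M
pH = −log[H+] = −log(5.49 × 10^-5) = 4.26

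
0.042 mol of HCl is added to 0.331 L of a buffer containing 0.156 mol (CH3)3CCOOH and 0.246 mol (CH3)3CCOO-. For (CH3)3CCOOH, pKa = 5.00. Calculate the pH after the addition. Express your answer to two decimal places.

pH = 5.01

After neutralization: n((CH3)3CCOOH) = 0.198 mol, n((CH3)3CCOO-) = 0.204 mol.
Henderson–Hasselbalch with mole ratio 0.204/0.198: pH = 5.00 + (+0.013)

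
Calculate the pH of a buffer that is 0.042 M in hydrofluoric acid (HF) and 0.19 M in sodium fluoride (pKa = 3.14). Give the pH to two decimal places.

Using pH = pKa + log([base]/[acid]) with [base]/[acid] = 0.19/0.042:
pH = 3.14 + (+0.656) = 3.80

pH = 3.80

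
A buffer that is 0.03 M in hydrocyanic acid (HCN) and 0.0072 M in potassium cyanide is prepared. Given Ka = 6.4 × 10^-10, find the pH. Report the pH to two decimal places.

pH = 8.57

pKa = −log(6.4 × 10^-10) = 9.194
Henderson–Hasselbalch: pH = pKa + log([CN-]/[HCN]) = 9.194 + log(0.0072/0.03)
pH = 9.194 + (-0.620) = 8.57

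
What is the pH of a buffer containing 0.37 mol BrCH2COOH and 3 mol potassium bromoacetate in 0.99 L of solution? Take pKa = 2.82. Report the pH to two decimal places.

pH = 3.73

Using pH = pKa + log([base]/[acid]) with [base]/[acid] = 3/0.37:
pH = 2.82 + (+0.909) = 3.73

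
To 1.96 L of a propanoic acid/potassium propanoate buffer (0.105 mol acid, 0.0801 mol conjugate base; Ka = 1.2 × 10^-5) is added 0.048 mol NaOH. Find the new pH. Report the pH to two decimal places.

pH = 5.27

After neutralization: n(CH3CH2COOH) = 0.057 mol, n(CH3CH2COO-) = 0.128 mol.
pKa = −log(1.2 × 10^-5) = 4.921
pH = pKa + log(n_CH3CH2COO-/n_CH3CH2COOH) = 4.921 + log(0.128/0.057) = 4.921 + (+0.351)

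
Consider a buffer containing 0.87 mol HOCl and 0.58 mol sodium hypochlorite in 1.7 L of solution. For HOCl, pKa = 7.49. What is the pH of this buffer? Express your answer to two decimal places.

pH = 7.31

pH = pKa + log([A⁻]/[HA]) = 7.49 + log(0.58/0.87)
pH = 7.49 + (-0.176) = 7.31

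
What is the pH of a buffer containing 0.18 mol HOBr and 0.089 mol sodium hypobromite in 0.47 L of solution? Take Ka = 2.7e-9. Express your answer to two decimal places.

pKa = −log(2.7 × 10^-9) = 8.569
Using pH = pKa + log([base]/[acid]) with [base]/[acid] = 0.089/0.18:
pH = 8.569 + (-0.306) = 8.26

pH = 8.26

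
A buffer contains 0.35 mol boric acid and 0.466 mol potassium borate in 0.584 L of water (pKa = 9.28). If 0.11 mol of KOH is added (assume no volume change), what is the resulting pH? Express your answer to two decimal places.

pH = 9.66

After neutralization: n(B(OH)3) = 0.24 mol, n(B(OH)4-) = 0.576 mol.
Henderson–Hasselbalch with mole ratio 0.576/0.24: pH = 9.28 + (+0.380)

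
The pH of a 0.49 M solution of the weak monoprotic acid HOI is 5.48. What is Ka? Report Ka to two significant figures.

Ka = 2.2 × 10^-11

[H+] = 10^(-5.48) = 3.31 × 10^-6 M
At equilibrium [HA] = 0.49 − 3.31 × 10^-6 = 4.90 × 10^-1 M
Ka = [H+][A-]/[HA] = (3.31 × 10^-6)² / 4.90 × 10^-1 = 2.2 × 10^-11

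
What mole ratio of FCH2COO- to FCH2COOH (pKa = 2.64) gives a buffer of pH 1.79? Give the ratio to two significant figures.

ratio = 0.14

pH = pKa + log(r) ⇒ log(r) = 1.79 − 2.64 = -0.85
r = [FCH2COO-]/[FCH2COOH] = 10^(-0.85) = 0.141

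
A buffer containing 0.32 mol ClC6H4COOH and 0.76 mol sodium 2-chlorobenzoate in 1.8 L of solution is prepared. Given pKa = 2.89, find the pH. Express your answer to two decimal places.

Using pH = pKa + log([base]/[acid]) with [base]/[acid] = 0.76/0.32:
pH = 2.89 + (+0.376) = 3.27

pH = 3.27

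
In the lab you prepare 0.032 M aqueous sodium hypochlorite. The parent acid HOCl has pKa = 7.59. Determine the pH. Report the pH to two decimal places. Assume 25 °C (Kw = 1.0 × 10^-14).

pH = 10.05

OCl- is the conjugate base of the weak acid HOCl.
Ka = 10^(−7.59) = 2.57 × 10^-8
Kb = Kw/Ka = 1.0×10^-14 / 2.57 × 10^-8 = 3.89 × 10^-7
Let x = [OH-] at equilibrium. Kb = x²/(0.032 − x).
Neglecting x in the denominator: x = √(3.89 × 10^-7 × 0.032) = 1.12 × 10^-4 M
(x/C₀ = 0.35% < 5%, so the approximation holds.)
pOH = −log(1.12 × 10^-4) = 3.95; pH = 14.00 − 3.95 = 10.05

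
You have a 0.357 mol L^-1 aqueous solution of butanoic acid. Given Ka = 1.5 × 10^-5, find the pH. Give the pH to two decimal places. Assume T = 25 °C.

CH3(CH2)2COOH ⇌ CH3(CH2)2COO- + H+
Let x = [H+] at equilibrium. Ka = x²/(0.357 − x).
Neglecting x in the denominator: x = √(1.5 × 10^-5 × 0.357) = 2.31 × 10^-3 M
pH = −log[H+] = −log(2.31 × 10^-3) = 2.64

pH = 2.64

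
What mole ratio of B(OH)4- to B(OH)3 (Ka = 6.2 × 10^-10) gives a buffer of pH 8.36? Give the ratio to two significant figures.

pKa = -log(6.2 × 10^-10) = 9.208
pH = pKa + log(r) ⇒ log(r) = 8.36 − 9.208 = -0.848
r = [B(OH)4-]/[B(OH)3] = 10^(-0.848) = 0.142

ratio = 0.14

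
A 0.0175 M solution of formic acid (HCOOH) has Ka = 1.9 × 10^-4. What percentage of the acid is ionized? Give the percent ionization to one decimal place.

HCOOH ⇌ HCOO- + H+; let x = [H+] at equilibrium.
Solve x² + 0.00019x − 3.33e-06 = 0 → x = 1.73 × 10^-3 M
Fraction ionized = 1.73 × 10^-3 / 0.0175 = 0.0989 → 9.9%

9.9%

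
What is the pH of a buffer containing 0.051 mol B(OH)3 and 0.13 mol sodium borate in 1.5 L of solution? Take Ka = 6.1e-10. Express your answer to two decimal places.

pKa = −log(6.1 × 10^-10) = 9.215
pH = pKa + log([A⁻]/[HA]) = 9.215 + log(0.13/0.051)
pH = 9.215 + (+0.406) = 9.62

pH = 9.62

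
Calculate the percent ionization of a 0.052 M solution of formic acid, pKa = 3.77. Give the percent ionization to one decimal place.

HCOOH ⇌ HCOO- + H+; let x = [H+] at equilibrium.
Ka = 10^(−3.77) = 1.70 × 10^-4
Ka = x²/(C₀ − x); solving the quadratic gives x = 2.89 × 10^-3 M.
% ionization = x/C₀ × 100% = 2.89 × 10^-3/0.052 × 100% = 5.6%

5.6%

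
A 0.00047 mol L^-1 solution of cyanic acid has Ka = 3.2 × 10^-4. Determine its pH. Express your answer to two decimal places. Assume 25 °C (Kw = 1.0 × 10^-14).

HOCN ⇌ OCN- + H+
From the ICE table, Ka = [H+]²/(0.00047 − [H+]) = 3.2 × 10^-4.
The 5% rule fails; solving [H+]² + Ka·[H+] − Ka·C₀ = 0 exactly:
[H+] = (−Ka + √(Ka² + 4·Ka·C₀))/2 = 2.60 × 10^-4 M
pH = −log(2.60 × 10^-4) = 3.59

pH = 3.59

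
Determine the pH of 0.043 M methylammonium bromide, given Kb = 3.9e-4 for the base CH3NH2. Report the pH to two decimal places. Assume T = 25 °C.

CH3NH3+ is the conjugate acid of the weak base CH3NH2.
Ka = Kw/Kb = 1.0×10^-14 / 3.9 × 10^-4 = 2.56 × 10^-11
From the ICE table, Ka = x²/(0.043 − x) = 2.56 × 10^-11.
Neglecting x in the denominator: x = √(2.56 × 10^-11 × 0.043) = 1.05 × 10^-6 M
Check: 0.0024% ionized — well under 5%, approximation valid.
pH = −log[H+] = −log(1.05 × 10^-6) = 5.98

pH = 5.98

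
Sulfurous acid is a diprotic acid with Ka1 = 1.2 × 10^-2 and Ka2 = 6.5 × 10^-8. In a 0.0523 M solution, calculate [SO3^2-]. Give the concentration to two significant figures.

6.5 × 10^-8 M

First ionization gives [H+] ≈ [HSO3-] = 1.98 × 10^-2 M.
Second step: Ka2 = [H+][SO3^2-]/[HSO3-] ≈ [SO3^2-] (since [H+] ≈ [HSO3-]).
So [SO3^2-] ≈ Ka2.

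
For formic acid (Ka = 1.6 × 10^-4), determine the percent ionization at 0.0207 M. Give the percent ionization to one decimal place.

8.4%

HCOOH ⇌ HCOO- + H+; let x = [H+] at equilibrium.
Ka = x²/(C₀ − x); solving the quadratic gives x = 1.74 × 10^-3 M.
% ionization = x/C₀ × 100% = 1.74 × 10^-3/0.0207 × 100% = 8.4%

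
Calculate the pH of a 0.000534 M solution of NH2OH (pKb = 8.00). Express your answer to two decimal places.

NH2OH + H2O ⇌ NH3OH+ + OH-
Kb = 10^(−8.00) = 1.00 × 10^-8
From the ICE table, Kb = x²/(0.000534 − x) = 1.00 × 10^-8.
Assume x ≪ 0.000534: x ≈ √(1.00 × 10^-8 × 0.000534) = 2.31 × 10^-6 M
(x/C₀ = 0.43% < 5%, so the approximation holds.)
pOH = −log(2.31 × 10^-6) = 5.64; pH = 14.00 − 5.64 = 8.36

pH = 8.36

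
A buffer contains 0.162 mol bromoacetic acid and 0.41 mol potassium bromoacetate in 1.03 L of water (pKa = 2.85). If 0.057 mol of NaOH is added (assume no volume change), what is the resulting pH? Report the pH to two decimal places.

OH- converts BrCH2COOH to BrCH2COO-: BrCH2COOH → 0.105 mol, BrCH2COO- → 0.467 mol.
pH = pKa + log([A⁻]/[HA]) = 2.85 + log(0.467/0.105) = 2.85 +0.648

pH = 3.50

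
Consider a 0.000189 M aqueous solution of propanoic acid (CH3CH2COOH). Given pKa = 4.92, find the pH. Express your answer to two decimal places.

CH3CH2COOH ⇌ CH3CH2COO- + H+
Ka = 10^(−4.92) = 1.20 × 10^-5
Ka = x²/(0.000189 − x) = 1.20 × 10^-5
x is not negligible relative to C₀; solve x² + 1.2e-05·x − 2.27e-09 = 0.
x = [−1.2e-05 + √(1.2e-05² + 9.07e-09)]/2 = 4.20 × 10^-5 M
pH = −log(4.20 × 10^-5) = 4.38

pH = 4.38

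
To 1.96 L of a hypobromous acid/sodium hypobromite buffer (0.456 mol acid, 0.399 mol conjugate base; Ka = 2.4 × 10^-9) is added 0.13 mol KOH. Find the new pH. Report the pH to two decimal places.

After neutralization: n(HOBr) = 0.326 mol, n(OBr-) = 0.529 mol.
pKa = −log(2.4 × 10^-9) = 8.620
Henderson–Hasselbalch with mole ratio 0.529/0.326: pH = 8.620 + (+0.210)

pH = 8.83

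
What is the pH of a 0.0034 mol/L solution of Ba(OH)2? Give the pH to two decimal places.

pH = 11.83

Ba(OH)2 is a strong base (each formula unit releases 2 OH-); [OH-] = 0.0068 M.
pOH = -log(0.0068) = 2.17
pH = 14.00 - 2.17 = 11.83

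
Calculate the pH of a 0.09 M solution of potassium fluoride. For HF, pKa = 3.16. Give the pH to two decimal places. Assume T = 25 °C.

F- is the conjugate base of the weak acid HF.
Ka = 10^(−3.16) = 6.92 × 10^-4
Kb = Kw/Ka = 1.0×10^-14 / 6.92 × 10^-4 = 1.45 × 10^-11
Let x = [OH-] at equilibrium. Kb = x²/(0.09 − x).
Since Kb ≪ C₀, x ≈ √(Kb·C₀) = 1.14 × 10^-6 M.
pOH = −log(1.14 × 10^-6) = 5.94; pH = 14.00 − 5.94 = 8.06

pH = 8.06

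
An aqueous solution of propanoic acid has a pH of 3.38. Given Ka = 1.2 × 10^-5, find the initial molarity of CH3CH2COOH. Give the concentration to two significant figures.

C₀ = 1.5 × 10^-2 M

[H+] = 10^(-3.38) = 4.17 × 10^-4 M = x
Ka = x²/(C₀ − x) ⇒ C₀ = x + x²/Ka
C₀ = 4.17 × 10^-4 + (4.17 × 10^-4)²/(1.2 × 10^-5) = 1.49 × 10^-2 M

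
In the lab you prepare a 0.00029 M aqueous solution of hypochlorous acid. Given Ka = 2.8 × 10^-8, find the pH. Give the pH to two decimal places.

HOCl ⇌ OCl- + H+
Ka = x²/(0.00029 − x) = 2.8 × 10^-8
Since Ka ≪ C₀, x ≈ √(Ka·C₀) = 2.85 × 10^-6 M.
pH = −log(2.85 × 10^-6) = 5.55

pH = 5.55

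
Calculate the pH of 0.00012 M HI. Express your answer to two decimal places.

pH = 3.92

HI is a strong acid and dissociates completely, so [H+] = 0.00012 M.
pH = -log(0.00012) = 3.92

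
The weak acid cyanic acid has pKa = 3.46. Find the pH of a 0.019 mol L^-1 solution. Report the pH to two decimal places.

pH = 2.62

HOCN ⇌ OCN- + H+
Ka = 10^(−3.46) = 3.47 × 10^-4
From the ICE table, Ka = [H+]²/(0.019 − [H+]) = 3.47 × 10^-4.
[H+] is not negligible relative to C₀; solve [H+]² + 0.000347·[H+] − 6.59e-06 = 0.
[H+] = [−0.000347 + √(0.000347² + 2.64e-05)]/2 = 2.40 × 10^-3 M
pH = −log[H+] = −log(2.40 × 10^-3) = 2.62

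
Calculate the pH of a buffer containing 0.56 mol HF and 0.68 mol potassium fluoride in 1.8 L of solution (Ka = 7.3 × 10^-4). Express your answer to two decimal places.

pKa = −log(7.3 × 10^-4) = 3.137
Using pH = pKa + log([base]/[acid]) with [base]/[acid] = 0.68/0.56:
pH = 3.137 + (+0.084) = 3.22

pH = 3.22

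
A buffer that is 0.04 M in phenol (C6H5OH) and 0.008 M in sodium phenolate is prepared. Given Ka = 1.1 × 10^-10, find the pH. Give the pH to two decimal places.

pH = 9.26

pKa = −log(1.1 × 10^-10) = 9.959
Using pH = pKa + log([base]/[acid]) with [base]/[acid] = 0.008/0.04:
pH = 9.959 + (-0.699) = 9.26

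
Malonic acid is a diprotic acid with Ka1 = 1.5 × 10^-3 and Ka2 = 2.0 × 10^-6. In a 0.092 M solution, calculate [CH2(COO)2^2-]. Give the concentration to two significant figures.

2.0 × 10^-6 M

First ionization gives [H+] ≈ [CH2(COOH)COO-] = 1.10 × 10^-2 M.
Second step: Ka2 = [H+][CH2(COO)2^2-]/[CH2(COOH)COO-] ≈ [CH2(COO)2^2-] (since [H+] ≈ [CH2(COOH)COO-]).
So [CH2(COO)2^2-] ≈ Ka2.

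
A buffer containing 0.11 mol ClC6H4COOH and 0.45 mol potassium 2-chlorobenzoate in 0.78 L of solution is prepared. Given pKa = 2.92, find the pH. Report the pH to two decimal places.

pH = 3.53

Henderson–Hasselbalch: pH = pKa + log([ClC6H4COO-]/[ClC6H4COOH]) = 2.92 + log(0.45/0.11)
pH = 2.92 + (+0.612) = 3.53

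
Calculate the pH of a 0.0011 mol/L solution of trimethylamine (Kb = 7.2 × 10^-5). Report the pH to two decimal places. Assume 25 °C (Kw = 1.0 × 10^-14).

(CH3)3N + H2O ⇌ (CH3)3NH+ + OH-
Kb = [OH-]²/(0.0011 − [OH-]) = 7.2 × 10^-5
The 5% rule fails; solving [OH-]² + Kb·[OH-] − Kb·C₀ = 0 exactly:
[OH-] = [−7.2e-05 + √(7.2e-05² + 3.17e-07)]/2 = 2.48 × 10^-4 M
pOH = −log(2.48 × 10^-4) = 3.61; pH = 14.00 − 3.61 = 10.39

pH = 10.39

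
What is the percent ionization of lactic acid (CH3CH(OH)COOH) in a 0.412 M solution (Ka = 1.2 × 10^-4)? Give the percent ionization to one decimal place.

CH3CH(OH)COOH ⇌ CH3CH(OH)COO- + H+; let x = [H+] at equilibrium.
x ≈ √(Ka·C₀) = √(1.2 × 10^-4 × 0.412) = 7.03 × 10^-3 M
% ionization = x/C₀ × 100% = 7.03 × 10^-3/0.412 × 100% = 1.7%

1.7%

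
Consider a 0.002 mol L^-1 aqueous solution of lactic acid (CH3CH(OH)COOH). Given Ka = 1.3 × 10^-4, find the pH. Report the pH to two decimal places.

CH3CH(OH)COOH ⇌ CH3CH(OH)COO- + H+
Ka = [H+]²/(0.002 − [H+]) = 1.3 × 10^-4
[H+] is not negligible relative to C₀; solve [H+]² + 0.00013·[H+] − 2.6e-07 = 0.
[H+] = (−Ka + √(Ka² + 4·Ka·C₀))/2 = 4.49 × 10^-4 M
pH = −log(4.49 × 10^-4) = 3.35

pH = 3.35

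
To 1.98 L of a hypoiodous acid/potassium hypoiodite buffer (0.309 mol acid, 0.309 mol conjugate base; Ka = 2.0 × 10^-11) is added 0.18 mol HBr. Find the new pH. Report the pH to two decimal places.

pH = 10.12

Added H+ converts OI- to HOI: HOI → 0.489 mol, OI- → 0.129 mol.
pKa = −log(2.0 × 10^-11) = 10.699
pH = pKa + log(n_OI-/n_HOI) = 10.699 + log(0.129/0.489) = 10.699 + (-0.579)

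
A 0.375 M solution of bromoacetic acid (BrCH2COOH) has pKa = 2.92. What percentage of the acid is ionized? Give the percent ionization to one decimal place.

5.5%

BrCH2COOH ⇌ BrCH2COO- + H+; let x = [H+] at equilibrium.
Ka = 10^(−2.92) = 1.20 × 10^-3
Solve x² + 0.0012x − 0.00045 = 0 → x = 2.06 × 10^-2 M
Fraction ionized = 2.06 × 10^-2 / 0.375 = 0.0549 → 5.5%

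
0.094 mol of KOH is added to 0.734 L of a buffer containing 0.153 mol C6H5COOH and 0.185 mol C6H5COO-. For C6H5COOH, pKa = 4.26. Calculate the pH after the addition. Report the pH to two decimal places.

After neutralization: n(C6H5COOH) = 0.059 mol, n(C6H5COO-) = 0.279 mol.
Henderson–Hasselbalch with mole ratio 0.279/0.059: pH = 4.26 + (+0.675)

pH = 4.93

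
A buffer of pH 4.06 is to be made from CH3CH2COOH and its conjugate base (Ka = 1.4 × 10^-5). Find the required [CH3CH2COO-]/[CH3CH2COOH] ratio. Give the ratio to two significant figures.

ratio = 0.16

pKa = -log(1.4 × 10^-5) = 4.854
pH = pKa + log(r) ⇒ log(r) = 4.06 − 4.854 = -0.794
r = [CH3CH2COO-]/[CH3CH2COOH] = 10^(-0.794) = 0.161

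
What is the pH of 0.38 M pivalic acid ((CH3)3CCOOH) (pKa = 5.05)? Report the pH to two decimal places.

(CH3)3CCOOH ⇌ (CH3)3CCOO- + H+
Ka = 10^(−5.05) = 8.91 × 10^-6
From the ICE table, Ka = x²/(0.38 − x) = 8.91 × 10^-6.
Since Ka ≪ C₀, x ≈ √(Ka·C₀) = 1.84 × 10^-3 M.
Check: 0.48% ionized — well under 5%, approximation valid.
pH = −log[H+] = −log(1.84 × 10^-3) = 2.74

pH = 2.74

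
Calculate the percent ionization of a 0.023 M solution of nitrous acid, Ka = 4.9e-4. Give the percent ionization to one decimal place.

13.6%

HNO2 ⇌ NO2- + H+; let x = [H+] at equilibrium.
Solve x² + 0.00049x − 1.13e-05 = 0 → x = 3.12 × 10^-3 M
Fraction ionized = 3.12 × 10^-3 / 0.023 = 0.1357 → 13.6%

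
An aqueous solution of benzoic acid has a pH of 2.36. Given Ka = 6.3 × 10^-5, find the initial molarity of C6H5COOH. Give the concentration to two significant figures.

C₀ = 3.1 × 10^-1 M

[H+] = 10^(-2.36) = 4.37 × 10^-3 M = x
Ka = x²/(C₀ − x) ⇒ C₀ = x + x²/Ka
C₀ = 4.37 × 10^-3 + (4.37 × 10^-3)²/(6.3 × 10^-5) = 3.07 × 10^-1 M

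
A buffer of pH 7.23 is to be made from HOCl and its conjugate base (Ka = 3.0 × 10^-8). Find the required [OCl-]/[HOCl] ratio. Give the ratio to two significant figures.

pKa = -log(3.0 × 10^-8) = 7.523
pH = pKa + log(r) ⇒ log(r) = 7.23 − 7.523 = -0.293
r = [OCl-]/[HOCl] = 10^(-0.293) = 0.509

ratio = 0.51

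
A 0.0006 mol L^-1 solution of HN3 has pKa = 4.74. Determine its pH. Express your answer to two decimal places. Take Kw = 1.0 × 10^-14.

HN3 ⇌ N3- + H+
Ka = 10^(−4.74) = 1.82 × 10^-5
Ka = [H+]²/(0.0006 − [H+]) = 1.82 × 10^-5
The 5% rule fails; solving [H+]² + Ka·[H+] − Ka·C₀ = 0 exactly:
[H+] = (−Ka + √(Ka² + 4·Ka·C₀))/2 = 9.58 × 10^-5 M
pH = −log[H+] = −log(9.58 × 10^-5) = 4.02

pH = 4.02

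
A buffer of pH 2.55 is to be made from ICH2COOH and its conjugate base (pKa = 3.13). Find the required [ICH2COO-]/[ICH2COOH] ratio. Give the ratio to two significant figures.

pH = pKa + log(r) ⇒ log(r) = 2.55 − 3.13 = -0.58
r = [ICH2COO-]/[ICH2COOH] = 10^(-0.58) = 0.263

ratio = 0.26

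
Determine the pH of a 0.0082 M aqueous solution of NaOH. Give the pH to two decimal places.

NaOH is a strong base; [OH-] = 0.0082 M.
pOH = -log(0.0082) = 2.09
pH = 14.00 - 2.09 = 11.91

pH = 11.91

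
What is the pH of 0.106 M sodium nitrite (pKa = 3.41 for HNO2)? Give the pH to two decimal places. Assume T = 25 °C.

NO2- is the conjugate base of the weak acid HNO2.
Ka = 10^(−3.41) = 3.89 × 10^-4
Kb = Kw/Ka = 1.0×10^-14 / 3.89 × 10^-4 = 2.57 × 10^-11
Kb = x²/(0.106 − x) = 2.57 × 10^-11
Neglecting x in the denominator: x = √(2.57 × 10^-11 × 0.106) = 1.65 × 10^-6 M
(x/C₀ = 0.0016% < 5%, so the approximation holds.)
pOH = 5.78, so pH = 14.00 − pOH = 8.22

pH = 8.22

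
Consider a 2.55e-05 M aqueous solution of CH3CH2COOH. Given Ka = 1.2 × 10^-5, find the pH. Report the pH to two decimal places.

pH = 4.90

CH3CH2COOH ⇌ CH3CH2COO- + H+
Ka = [H+]²/(2.55e-05 − [H+]) = 1.2 × 10^-5
Here C₀/Ka ≈ 2.12, so the small-[H+] approximation fails. Use the quadratic:
[H+] = (−Ka + √(Ka² + 4·Ka·C₀))/2 = 1.25 × 10^-5 M
pH = −log(1.25 × 10^-5) = 4.90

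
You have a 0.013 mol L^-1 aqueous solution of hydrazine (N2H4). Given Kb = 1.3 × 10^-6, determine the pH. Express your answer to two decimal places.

N2H4 + H2O ⇌ N2H5+ + OH-
Let x = [OH-] at equilibrium. Kb = x²/(0.013 − x).
Neglecting x in the denominator: x = √(1.3 × 10^-6 × 0.013) = 1.30 × 10^-4 M
Check: 1% ionized — well under 5%, approximation valid.
pOH = −log(1.30 × 10^-4) = 3.89; pH = 14.00 − 3.89 = 10.11

pH = 10.11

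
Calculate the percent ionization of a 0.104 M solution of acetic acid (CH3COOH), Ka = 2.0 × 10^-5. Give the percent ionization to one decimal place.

CH3COOH ⇌ CH3COO- + H+; let x = [H+] at equilibrium.
x ≈ √(Ka·C₀) = √(2.0 × 10^-5 × 0.104) = 1.44 × 10^-3 M
% ionization = x/C₀ × 100% = 1.44 × 10^-3/0.104 × 100% = 1.4%

1.4%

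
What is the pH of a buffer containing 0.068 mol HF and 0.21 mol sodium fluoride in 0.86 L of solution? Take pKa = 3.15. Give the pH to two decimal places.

pH = 3.64

Using pH = pKa + log([base]/[acid]) with [base]/[acid] = 0.21/0.068:
pH = 3.15 + (+0.490) = 3.64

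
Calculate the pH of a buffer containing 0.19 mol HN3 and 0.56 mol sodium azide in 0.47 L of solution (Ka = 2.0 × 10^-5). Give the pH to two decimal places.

pKa = −log(2.0 × 10^-5) = 4.699
Using pH = pKa + log([base]/[acid]) with [base]/[acid] = 0.56/0.19:
pH = 4.699 + (+0.469) = 5.17

pH = 5.17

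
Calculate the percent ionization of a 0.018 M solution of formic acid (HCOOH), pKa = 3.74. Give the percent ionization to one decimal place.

9.6%

HCOOH ⇌ HCOO- + H+; let x = [H+] at equilibrium.
Ka = 10^(−3.74) = 1.82 × 10^-4
Solve x² + 0.000182x − 3.28e-06 = 0 → x = 1.72 × 10^-3 M
% ionization = x/C₀ × 100% = 1.72 × 10^-3/0.018 × 100% = 9.6%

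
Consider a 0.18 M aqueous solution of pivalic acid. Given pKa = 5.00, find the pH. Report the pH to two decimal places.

pH = 2.87

(CH3)3CCOOH ⇌ (CH3)3CCOO- + H+
Ka = 10^(−5.00) = 1.00 × 10^-5
Ka = [H+]²/(0.18 − [H+]) = 1.00 × 10^-5
Neglecting [H+] in the denominator: [H+] = √(1.00 × 10^-5 × 0.18) = 1.34 × 10^-3 M
Check: 0.75% ionized — well under 5%, approximation valid.
pH = −log[H+] = −log(1.34 × 10^-3) = 2.87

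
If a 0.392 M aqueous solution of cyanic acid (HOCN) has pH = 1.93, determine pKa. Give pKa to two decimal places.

[H+] = 10^(-1.93) = 1.17 × 10^-2 M
At equilibrium [HA] = 0.392 − 1.17 × 10^-2 = 3.80 × 10^-1 M
Ka = [H+][A-]/[HA] = (1.17 × 10^-2)² / 3.80 × 10^-1 = 3.60 × 10^-4
pKa = -log(3.60 × 10^-4) = 3.44

pKa = 3.44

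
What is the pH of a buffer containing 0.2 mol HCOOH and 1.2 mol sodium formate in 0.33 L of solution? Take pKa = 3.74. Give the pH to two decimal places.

pH = 4.52

pH = pKa + log([A⁻]/[HA]) = 3.74 + log(1.2/0.2)
pH = 3.74 + (+0.778) = 4.52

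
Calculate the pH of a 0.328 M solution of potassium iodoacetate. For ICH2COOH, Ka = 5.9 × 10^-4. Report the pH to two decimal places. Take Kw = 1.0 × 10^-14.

pH = 8.37

ICH2COO- is the conjugate base of the weak acid ICH2COOH.
Kb = Kw/Ka = 1.0×10^-14 / 5.9 × 10^-4 = 1.69 × 10^-11
Kb = x²/(0.328 − x) = 1.69 × 10^-11
Neglecting x in the denominator: x = √(1.69 × 10^-11 × 0.328) = 2.35 × 10^-6 M
(x/C₀ = 0.00072% < 5%, so the approximation holds.)
pOH = −log(2.35 × 10^-6) = 5.63; pH = 14.00 − 5.63 = 8.37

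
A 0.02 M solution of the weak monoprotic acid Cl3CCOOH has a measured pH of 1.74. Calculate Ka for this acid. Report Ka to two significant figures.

[H+] = 10^(-1.74) = 1.82 × 10^-2 M
At equilibrium [HA] = 0.02 − 1.82 × 10^-2 = 1.80 × 10^-3 M
Ka = [H+][A-]/[HA] = (1.82 × 10^-2)² / 1.80 × 10^-3 = 1.8 × 10^-1

Ka = 1.8 × 10^-1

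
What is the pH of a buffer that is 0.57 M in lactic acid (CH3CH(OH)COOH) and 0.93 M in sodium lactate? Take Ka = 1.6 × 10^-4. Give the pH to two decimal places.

pH = 4.01

pKa = −log(1.6 × 10^-4) = 3.796
Using pH = pKa + log([base]/[acid]) with [base]/[acid] = 0.93/0.57:
pH = 3.796 + (+0.213) = 4.01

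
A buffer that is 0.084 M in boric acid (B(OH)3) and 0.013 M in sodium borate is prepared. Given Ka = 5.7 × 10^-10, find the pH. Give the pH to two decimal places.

pKa = −log(5.7 × 10^-10) = 9.244
Henderson–Hasselbalch: pH = pKa + log([B(OH)4-]/[B(OH)3]) = 9.244 + log(0.013/0.084)
pH = 9.244 + (-0.810) = 8.43

pH = 8.43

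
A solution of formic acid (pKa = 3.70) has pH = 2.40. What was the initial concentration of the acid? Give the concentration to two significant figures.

C₀ = 8.3 × 10^-2 M

[H+] = 10^(-2.40) = 3.98 × 10^-3 M = x
Ka = 10^(−3.70) = 2.00 × 10^-4
Ka = x²/(C₀ − x) ⇒ C₀ = x + x²/Ka
C₀ = 3.98 × 10^-3 + (3.98 × 10^-3)²/(2.00 × 10^-4) = 8.32 × 10^-2 M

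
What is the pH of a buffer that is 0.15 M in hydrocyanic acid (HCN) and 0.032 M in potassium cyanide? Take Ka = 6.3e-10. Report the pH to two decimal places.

pH = 8.53

pKa = −log(6.3 × 10^-10) = 9.201
pH = pKa + log([A⁻]/[HA]) = 9.201 + log(0.032/0.15)
pH = 9.201 + (-0.671) = 8.53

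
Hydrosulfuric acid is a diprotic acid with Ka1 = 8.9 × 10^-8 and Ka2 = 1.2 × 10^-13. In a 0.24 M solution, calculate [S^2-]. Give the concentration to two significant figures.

First ionization gives [H+] ≈ [HS-] = 1.46 × 10^-4 M.
Second step: Ka2 = [H+][S^2-]/[HS-] ≈ [S^2-] (since [H+] ≈ [HS-]).
So [S^2-] ≈ Ka2.

1.2 × 10^-13 M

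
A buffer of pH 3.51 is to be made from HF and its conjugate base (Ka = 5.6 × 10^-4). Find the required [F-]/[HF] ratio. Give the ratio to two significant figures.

ratio = 1.8

pKa = -log(5.6 × 10^-4) = 3.252
pH = pKa + log(r) ⇒ log(r) = 3.51 − 3.252 = +0.258
r = [F-]/[HF] = 10^(+0.258) = 1.81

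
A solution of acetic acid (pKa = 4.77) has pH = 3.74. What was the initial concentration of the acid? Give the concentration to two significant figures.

[H+] = 10^(-3.74) = 1.82 × 10^-4 M = x
Ka = 10^(−4.77) = 1.70 × 10^-5
Ka = x²/(C₀ − x) ⇒ C₀ = x + x²/Ka
C₀ = 1.82 × 10^-4 + (1.82 × 10^-4)²/(1.70 × 10^-5) = 2.13 × 10^-3 M

C₀ = 2.1 × 10^-3 M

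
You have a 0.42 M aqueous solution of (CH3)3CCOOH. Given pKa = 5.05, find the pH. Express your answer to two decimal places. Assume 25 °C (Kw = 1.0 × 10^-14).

(CH3)3CCOOH ⇌ (CH3)3CCOO- + H+
Ka = 10^(−5.05) = 8.91 × 10^-6
From the ICE table, Ka = x²/(0.42 − x) = 8.91 × 10^-6.
Neglecting x in the denominator: x = √(8.91 × 10^-6 × 0.42) = 1.93 × 10^-3 M
Check: 0.46% ionized — well under 5%, approximation valid.
pH = −log[H+] = −log(1.93 × 10^-3) = 2.71

pH = 2.71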